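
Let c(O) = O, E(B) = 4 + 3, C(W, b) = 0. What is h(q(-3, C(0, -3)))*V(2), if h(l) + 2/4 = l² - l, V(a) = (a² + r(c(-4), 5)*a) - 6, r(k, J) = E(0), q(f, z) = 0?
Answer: -6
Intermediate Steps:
E(B) = 7
r(k, J) = 7
V(a) = -6 + a² + 7*a (V(a) = (a² + 7*a) - 6 = -6 + a² + 7*a)
h(l) = -½ + l² - l (h(l) = -½ + (l² - l) = -½ + l² - l)
h(q(-3, C(0, -3)))*V(2) = (-½ + 0² - 1*0)*(-6 + 2² + 7*2) = (-½ + 0 + 0)*(-6 + 4 + 14) = -½*12 = -6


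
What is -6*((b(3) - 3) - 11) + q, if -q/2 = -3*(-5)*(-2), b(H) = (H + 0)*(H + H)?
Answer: 36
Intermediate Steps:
b(H) = 2*H² (b(H) = H*(2*H) = 2*H²)
q = 60 (q = -2*(-3*(-5))*(-2) = -30*(-2) = -2*(-30) = 60)
-6*((b(3) - 3) - 11) + q = -6*((2*3² - 3) - 11) + 60 = -6*((2*9 - 3) - 11) + 60 = -6*((18 - 3) - 11) + 60 = -6*(15 - 11) + 60 = -6*4 + 60 = -24 + 60 = 36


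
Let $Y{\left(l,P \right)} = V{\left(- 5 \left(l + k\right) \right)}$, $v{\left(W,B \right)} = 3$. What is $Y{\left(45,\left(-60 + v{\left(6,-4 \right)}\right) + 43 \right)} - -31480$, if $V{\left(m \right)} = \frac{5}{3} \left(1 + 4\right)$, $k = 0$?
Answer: $\frac{94465}{3} \approx 31488.0$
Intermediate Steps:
$V{\left(m \right)} = \frac{25}{3}$ ($V{\left(m \right)} = 5 \cdot \frac{1}{3} \cdot 5 = \frac{5}{3} \cdot 5 = \frac{25}{3}$)
$Y{\left(l,P \right)} = \frac{25}{3}$
$Y{\left(45,\left(-60 + v{\left(6,-4 \right)}\right) + 43 \right)} - -31480 = \frac{25}{3} - -31480 = \frac{25}{3} + 31480 = \frac{94465}{3}$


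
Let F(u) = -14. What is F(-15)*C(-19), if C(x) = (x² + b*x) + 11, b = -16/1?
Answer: -9464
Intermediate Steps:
b = -16 (b = -16*1 = -16)
C(x) = 11 + x² - 16*x (C(x) = (x² - 16*x) + 11 = 11 + x² - 16*x)
F(-15)*C(-19) = -14*(11 + (-19)² - 16*(-19)) = -14*(11 + 361 + 304) = -14*676 = -9464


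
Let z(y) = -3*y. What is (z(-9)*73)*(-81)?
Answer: -159651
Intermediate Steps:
(z(-9)*73)*(-81) = (-3*(-9)*73)*(-81) = (27*73)*(-81) = 1971*(-81) = -159651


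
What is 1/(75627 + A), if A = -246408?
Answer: -1/170781 ≈ -5.8555e-6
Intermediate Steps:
1/(75627 + A) = 1/(75627 - 246408) = 1/(-170781) = -1/170781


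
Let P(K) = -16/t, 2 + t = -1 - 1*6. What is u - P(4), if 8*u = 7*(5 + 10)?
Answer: 817/72 ≈ 11.347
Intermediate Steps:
t = -9 (t = -2 + (-1 - 1*6) = -2 + (-1 - 6) = -2 - 7 = -9)
P(K) = 16/9 (P(K) = -16/(-9) = -16*(-⅑) = 16/9)
u = 105/8 (u = (7*(5 + 10))/8 = (7*15)/8 = (⅛)*105 = 105/8 ≈ 13.125)
u - P(4) = 105/8 - 1*16/9 = 105/8 - 16/9 = 817/72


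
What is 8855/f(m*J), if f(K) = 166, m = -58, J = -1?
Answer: 8855/166 ≈ 53.343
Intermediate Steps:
8855/f(m*J) = 8855/166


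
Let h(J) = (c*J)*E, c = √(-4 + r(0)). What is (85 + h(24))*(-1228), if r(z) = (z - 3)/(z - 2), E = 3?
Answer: -104380 - 44208*I*√10 ≈ -1.0438e+5 - 1.398e+5*I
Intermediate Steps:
r(z) = (-3 + z)/(-2 + z)
c = I*√10/2 (c = √(-4 + (-3 + 0)/(-2 + 0)) = √(-4 - 3/(-2)) = √(-4 - ½*(-3)) = √(-4 + 3/2) = √(-5/2) = I*√10/2 ≈ 1.5811*I)
h(J) = 3*I*J*√10/2 (h(J) = ((I*√10/2)*J)*3 = (I*J*√10/2)*3 = 3*I*J*√10/2)
(85 + h(24))*(-1228) = (85 + (3/2)*I*24*√10)*(-1228) = (85 + 36*I*√10)*(-1228) = -104380 - 44208*I*√10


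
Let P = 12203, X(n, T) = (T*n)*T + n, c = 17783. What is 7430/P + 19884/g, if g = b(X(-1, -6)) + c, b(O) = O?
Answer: 187248616/108277219 ≈ 1.7293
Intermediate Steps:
X(n, T) = n + n*T² (X(n, T) = n*T² + n = n + n*T²)
g = 17746 (g = -(1 + (-6)²) + 17783 = -(1 + 36) + 17783 = -1*37 + 17783 = -37 + 17783 = 17746)
7430/P + 19884/g = 7430/12203 + 19884/17746 = 7430*(1/12203) + 19884*(1/17746) = 7430/12203 + 9942/8873 = 187248616/108277219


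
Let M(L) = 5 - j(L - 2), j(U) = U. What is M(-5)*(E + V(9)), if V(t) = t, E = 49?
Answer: 696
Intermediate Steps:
M(L) = 7 - L (M(L) = 5 - (L - 2) = 5 - (-2 + L) = 5 + (2 - L) = 7 - L)
M(-5)*(E + V(9)) = (7 - 1*(-5))*(49 + 9) = (7 + 5)*58 = 12*58 = 696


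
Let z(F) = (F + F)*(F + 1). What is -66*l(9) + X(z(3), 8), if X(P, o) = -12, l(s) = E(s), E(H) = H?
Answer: -606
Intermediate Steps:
l(s) = s
z(F) = 2*F*(1 + F) (z(F) = (2*F)*(1 + F) = 2*F*(1 + F))
-66*l(9) + X(z(3), 8) = -66*9 - 12 = -594 - 12 = -606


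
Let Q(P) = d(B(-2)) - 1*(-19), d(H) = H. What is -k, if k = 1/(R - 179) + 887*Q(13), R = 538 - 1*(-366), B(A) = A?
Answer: -10932276/725 ≈ -15079.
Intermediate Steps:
R = 904 (R = 538 + 366 = 904)
Q(P) = 17 (Q(P) = -2 - 1*(-19) = -2 + 19 = 17)
k = 10932276/725 (k = 1/(904 - 179) + 887*17 = 1/725 + 15079 = 10932276/725 ≈ 15079.)
-k = -1*10932276/725 = -10932276/725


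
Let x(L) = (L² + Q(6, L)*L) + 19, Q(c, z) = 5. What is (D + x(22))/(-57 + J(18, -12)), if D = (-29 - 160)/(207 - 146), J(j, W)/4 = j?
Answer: 37204/915 ≈ 40.660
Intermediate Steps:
J(j, W) = 4*j
D = -189/61 ≈ -3.0984
x(L) = 19 + L² + 5*L (x(L) = (L² + 5*L) + 19 = 19 + L² + 5*L)
(D + x(22))/(-57 + J(18, -12)) = (-189/61 + (19 + 22² + 5*22))/(-57 + 4*18) = (-189/61 + (19 + 484 + 110))/(-57 + 72) = (-189/61 + 613)/15 = (37204/61)*(1/15) = 37204/915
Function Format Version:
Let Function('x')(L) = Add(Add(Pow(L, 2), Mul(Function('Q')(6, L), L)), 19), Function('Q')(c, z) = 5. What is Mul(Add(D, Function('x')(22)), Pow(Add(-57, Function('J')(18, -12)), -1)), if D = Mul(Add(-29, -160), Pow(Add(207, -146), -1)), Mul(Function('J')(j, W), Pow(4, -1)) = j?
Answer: Rational(37204, 915) ≈ 40.660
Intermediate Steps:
Function('J')(j, W) = Mul(4, j)
D = Rational(-189, 61) (D = Mul(-189, Pow(61, -1)) = Mul(-189, Rational(1, 61)) = Rational(-189, 61) ≈ -3.0984)
Function('x')(L) = Add(19, Pow(L, 2), Mul(5, L)) (Function('x')(L) = Add(Add(Pow(L, 2), Mul(5, L)), 19) = Add(19, Pow(L, 2), Mul(5, L)))
Mul(Add(D, Function('x')(22)), Pow(Add(-57, Function('J')(18, -12)), -1)) = Mul(Add(Rational(-189, 61), Add(19, Pow(22, 2), Mul(5, 22))), Pow(Add(-57, Mul(4, 18)), -1)) = Mul(Add(Rational(-189, 61), Add(19, 484, 110)), Pow(Add(-57, 72), -1)) = Mul(Add(Rational(-189, 61), 613), Pow(15, -1)) = Mul(Rational(37204, 61), Rational(1, 15)) = Rational(37204, 915)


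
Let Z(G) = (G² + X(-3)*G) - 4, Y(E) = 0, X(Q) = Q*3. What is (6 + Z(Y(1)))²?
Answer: 4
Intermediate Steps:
X(Q) = 3*Q
Z(G) = -4 + G² - 9*G (Z(G) = (G² + (3*(-3))*G) - 4 = (G² - 9*G) - 4 = -4 + G² - 9*G)
(6 + Z(Y(1)))² = (6 + (-4 + 0² - 9*0))² = (6 + (-4 + 0 + 0))² = (6 - 4)² = 2² = 4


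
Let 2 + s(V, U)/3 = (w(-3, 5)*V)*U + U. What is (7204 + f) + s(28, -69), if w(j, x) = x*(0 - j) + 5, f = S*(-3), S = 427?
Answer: -110210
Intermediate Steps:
f = -1281 (f = 427*(-3) = -1281)
w(j, x) = 5 - j*x (w(j, x) = x*(-j) + 5 = -j*x + 5 = 5 - j*x)
s(V, U) = -6 + 3*U + 60*U*V (s(V, U) = -6 + 3*(((5 - 1*(-3)*5)*V)*U + U) = -6 + 3*(((5 + 15)*V)*U + U) = -6 + 3*((20*V)*U + U) = -6 + 3*(20*U*V + U) = -6 + 3*(U + 20*U*V) = -6 + (3*U + 60*U*V) = -6 + 3*U + 60*U*V)
(7204 + f) + s(28, -69) = (7204 - 1281) + (-6 + 3*(-69) + 60*(-69)*28) = 5923 + (-6 - 207 - 115920) = 5923 - 116133 = -110210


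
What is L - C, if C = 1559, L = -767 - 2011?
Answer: -4337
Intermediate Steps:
L = -2778
L - C = -2778 - 1*1559 = -2778 - 1559 = -4337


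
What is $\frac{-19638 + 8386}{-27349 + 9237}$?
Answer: $\frac{2813}{4528} \approx 0.62125$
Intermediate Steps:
$\frac{-19638 + 8386}{-27349 + 9237} = - \frac{11252}{-18112} = \left(-11252\right) \left(- \frac{1}{18112}\right) = \frac{2813}{4528}$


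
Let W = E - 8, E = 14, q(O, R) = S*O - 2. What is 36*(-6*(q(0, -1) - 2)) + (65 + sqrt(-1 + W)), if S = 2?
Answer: 929 + sqrt(5) ≈ 931.24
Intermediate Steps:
q(O, R) = -2 + 2*O (q(O, R) = 2*O - 2 = -2 + 2*O)
W = 6 (W = 14 - 8 = 6)
36*(-6*(q(0, -1) - 2)) + (65 + sqrt(-1 + W)) = 36*(-6*((-2 + 2*0) - 2)) + (65 + sqrt(-1 + 6)) = 36*(-6*((-2 + 0) - 2)) + (65 + sqrt(5)) = 36*(-6*(-2 - 2)) + (65 + sqrt(5)) = 36*(-6*(-4)) + (65 + sqrt(5)) = 36*24 + (65 + sqrt(5)) = 864 + (65 + sqrt(5)) = 929 + sqrt(5)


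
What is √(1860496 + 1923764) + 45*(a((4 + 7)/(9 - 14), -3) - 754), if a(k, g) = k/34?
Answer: -1153719/34 + 2*√946065 ≈ -31988.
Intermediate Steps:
a(k, g) = k/34 (a(k, g) = k*(1/34) = k/34)
√(1860496 + 1923764) + 45*(a((4 + 7)/(9 - 14), -3) - 754) = √(1860496 + 1923764) + 45*(((4 + 7)/(9 - 14))/34 - 754) = √3784260 + 45*((11/(-5))/34 - 754) = 2*√946065 + 45*((11*(-⅕))/34 - 754) = 2*√946065 + 45*((1/34)*(-11/5) - 754) = 2*√946065 + 45*(-11/170 - 754) = 2*√946065 + 45*(-128191/170) = 2*√946065 - 1153719/34 = -1153719/34 + 2*√946065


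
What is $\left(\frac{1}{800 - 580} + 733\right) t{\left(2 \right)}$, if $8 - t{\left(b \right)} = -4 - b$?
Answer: $\frac{1128827}{110} \approx 10262.0$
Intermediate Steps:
$t{\left(b \right)} = 12 + b$ ($t{\left(b \right)} = 8 - \left(-4 - b\right) = 8 + \left(4 + b\right) = 12 + b$)
$\left(\frac{1}{800 - 580} + 733\right) t{\left(2 \right)} = \left(\frac{1}{800 - 580} + 733\right) \left(12 + 2\right) = \left(\frac{1}{220} + 733\right) 14 = \frac{161261}{220} \cdot 14 = \frac{1128827}{110}$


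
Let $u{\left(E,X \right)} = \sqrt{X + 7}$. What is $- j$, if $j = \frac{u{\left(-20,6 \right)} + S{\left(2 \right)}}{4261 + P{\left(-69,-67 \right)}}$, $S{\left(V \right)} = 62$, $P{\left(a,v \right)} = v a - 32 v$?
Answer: $- \frac{31}{5514} - \frac{\sqrt{13}}{11028} \approx -0.005949$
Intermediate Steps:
$P{\left(a,v \right)} = - 32 v + a v$ ($P{\left(a,v \right)} = a v - 32 v = - 32 v + a v$)
$u{\left(E,X \right)} = \sqrt{7 + X}$
$j = \frac{31}{5514} + \frac{\sqrt{13}}{11028}$ ($j = \frac{\sqrt{7 + 6} + 62}{4261 - 67 \left(-32 - 69\right)} = \frac{\sqrt{13} + 62}{4261 - -6767} = \frac{62 + \sqrt{13}}{4261 + 6767} = \frac{62 + \sqrt{13}}{11028} = \left(62 + \sqrt{13}\right) \frac{1}{11028} = \frac{31}{5514} + \frac{\sqrt{13}}{11028} \approx 0.005949$)
$- j = - (\frac{31}{5514} + \frac{\sqrt{13}}{11028}) = - \frac{31}{5514} - \frac{\sqrt{13}}{11028}$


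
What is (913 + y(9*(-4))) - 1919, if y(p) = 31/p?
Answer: -36247/36 ≈ -1006.9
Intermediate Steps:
(913 + y(9*(-4))) - 1919 = (913 + 31/((9*(-4)))) - 1919 = (913 + 31/(-36)) - 1919 = (913 + 31*(-1/36)) - 1919 = (913 - 31/36) - 1919 = 32837/36 - 1919 = -36247/36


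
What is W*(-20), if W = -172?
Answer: 3440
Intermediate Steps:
W*(-20) = -172*(-20) = 3440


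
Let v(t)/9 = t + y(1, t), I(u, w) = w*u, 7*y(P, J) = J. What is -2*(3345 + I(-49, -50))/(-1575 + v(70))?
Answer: 122/9 ≈ 13.556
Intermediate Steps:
y(P, J) = J/7
I(u, w) = u*w
v(t) = 72*t/7 (v(t) = 9*(t + t/7) = 9*(8*t/7) = 72*t/7)
-2*(3345 + I(-49, -50))/(-1575 + v(70)) = -2*(3345 - 49*(-50))/(-1575 + (72/7)*70) = -2*(3345 + 2450)/(-1575 + 720) = -11590/(-855) = -11590*(-1)/855 = -2*(-61/9) = 122/9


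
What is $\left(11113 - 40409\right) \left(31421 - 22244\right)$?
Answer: $-268849392$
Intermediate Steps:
$\left(11113 - 40409\right) \left(31421 - 22244\right) = - 29296 \left(31421 - 22244\right) = \left(-29296\right) 9177 = -268849392$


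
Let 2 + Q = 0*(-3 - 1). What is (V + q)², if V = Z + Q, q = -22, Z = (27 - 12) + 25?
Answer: 256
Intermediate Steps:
Z = 40 (Z = 15 + 25 = 40)
Q = -2 (Q = -2 + 0*(-3 - 1) = -2 + 0*(-4) = -2 + 0 = -2)
V = 38 (V = 40 - 2 = 38)
(V + q)² = (38 - 22)² = 16² = 256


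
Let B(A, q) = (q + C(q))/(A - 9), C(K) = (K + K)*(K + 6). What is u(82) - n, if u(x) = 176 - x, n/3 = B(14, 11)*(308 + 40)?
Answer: -80294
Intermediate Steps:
C(K) = 2*K*(6 + K) (C(K) = (2*K)*(6 + K) = 2*K*(6 + K))
B(A, q) = (q + 2*q*(6 + q))/(-9 + A) (B(A, q) = (q + 2*q*(6 + q))/(A - 9) = (q + 2*q*(6 + q))/(-9 + A))
n = 80388 (n = 3*((11*(13 + 2*11)/(-9 + 14))*(308 + 40)) = 3*((11*(13 + 22)/5)*348) = 3*((11*(⅕)*35)*348) = 3*(77*348) = 3*26796 = 80388)
u(82) - n = (176 - 1*82) - 1*80388 = (176 - 82) - 80388 = 94 - 80388 = -80294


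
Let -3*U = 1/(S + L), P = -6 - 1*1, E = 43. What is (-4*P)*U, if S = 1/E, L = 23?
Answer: -602/1485 ≈ -0.40539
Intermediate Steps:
P = -7 (P = -6 - 1 = -7)
S = 1/43 ≈ 0.023256
U = -43/2970 (U = -1/(3*(1/43 + 23)) = -1/(3*990/43) = -⅓*43/990 = -43/2970 ≈ -0.014478)
(-4*P)*U = -4*(-7)*(-43/2970) = 28*(-43/2970) = -602/1485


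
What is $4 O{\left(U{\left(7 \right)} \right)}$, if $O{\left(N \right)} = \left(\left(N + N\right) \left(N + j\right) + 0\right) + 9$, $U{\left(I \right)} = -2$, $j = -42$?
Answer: $740$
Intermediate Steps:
$O{\left(N \right)} = 9 + 2 N \left(-42 + N\right)$ ($O{\left(N \right)} = \left(\left(N + N\right) \left(N - 42\right) + 0\right) + 9 = \left(2 N \left(-42 + N\right) + 0\right) + 9 = 2 N \left(-42 + N\right) + 9 = 9 + 2 N \left(-42 + N\right)$)
$4 O{\left(U{\left(7 \right)} \right)} = 4 \left(9 - -168 + 2 \left(-2\right)^{2}\right) = 4 \left(9 + 168 + 2 \cdot 4\right) = 4 \left(9 + 168 + 8\right) = 4 \cdot 185 = 740$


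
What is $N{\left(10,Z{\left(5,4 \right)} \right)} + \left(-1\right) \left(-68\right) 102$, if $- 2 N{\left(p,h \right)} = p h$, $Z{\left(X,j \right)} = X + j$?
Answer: $6891$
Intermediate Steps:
$N{\left(p,h \right)} = - \frac{h p}{2}$ ($N{\left(p,h \right)} = - \frac{p h}{2} = - \frac{h p}{2}$)
$N{\left(10,Z{\left(5,4 \right)} \right)} + \left(-1\right) \left(-68\right) 102 = \left(- \frac{1}{2}\right) \left(5 + 4\right) 10 + \left(-1\right) \left(-68\right) 102 = \left(- \frac{1}{2}\right) 9 \cdot 10 + 68 \cdot 102 = -45 + 6936 = 6891$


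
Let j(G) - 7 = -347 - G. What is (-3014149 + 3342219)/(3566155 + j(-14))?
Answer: 328070/3565829 ≈ 0.092004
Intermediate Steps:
j(G) = -340 - G (j(G) = 7 + (-347 - G) = -340 - G)
(-3014149 + 3342219)/(3566155 + j(-14)) = (-3014149 + 3342219)/(3566155 + (-340 - 1*(-14))) = 328070/(3566155 + (-340 + 14)) = 328070/(3566155 - 326) = 328070/3565829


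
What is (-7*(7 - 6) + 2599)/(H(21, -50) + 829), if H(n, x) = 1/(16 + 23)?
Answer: 25272/8083 ≈ 3.1266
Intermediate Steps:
H(n, x) = 1/39
(-7*(7 - 6) + 2599)/(H(21, -50) + 829) = (-7*(7 - 6) + 2599)/(1/39 + 829) = (-7*1 + 2599)/(32332/39) = (-7 + 2599)*(39/32332) = 2592*(39/32332) = 25272/8083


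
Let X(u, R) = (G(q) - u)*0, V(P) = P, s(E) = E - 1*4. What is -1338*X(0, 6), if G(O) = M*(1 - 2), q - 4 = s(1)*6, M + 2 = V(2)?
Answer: 0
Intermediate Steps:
s(E) = -4 + E (s(E) = E - 4 = -4 + E)
M = 0 (M = -2 + 2 = 0)
q = -14 (q = 4 + (-4 + 1)*6 = 4 - 3*6 = 4 - 18 = -14)
G(O) = 0 (G(O) = 0*(1 - 2) = 0*(-1) = 0)
X(u, R) = 0 (X(u, R) = (0 - u)*0 = -u*0 = 0)
-1338*X(0, 6) = -1338*0 = 0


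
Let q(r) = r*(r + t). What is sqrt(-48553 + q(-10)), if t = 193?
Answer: I*sqrt(50383) ≈ 224.46*I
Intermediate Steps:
q(r) = r*(193 + r) (q(r) = r*(r + 193) = r*(193 + r))
sqrt(-48553 + q(-10)) = sqrt(-48553 - 10*(193 - 10)) = sqrt(-48553 - 10*183) = sqrt(-48553 - 1830) = sqrt(-50383) = I*sqrt(50383)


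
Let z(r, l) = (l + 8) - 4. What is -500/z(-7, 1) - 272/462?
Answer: -23236/231 ≈ -100.59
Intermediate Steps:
z(r, l) = 4 + l (z(r, l) = (8 + l) - 4 = 4 + l)
-500/z(-7, 1) - 272/462 = -500/(4 + 1) - 272/462 = -500/5 - 272*1/462 = -500*⅕ - 136/231 = -100 - 136/231 = -23236/231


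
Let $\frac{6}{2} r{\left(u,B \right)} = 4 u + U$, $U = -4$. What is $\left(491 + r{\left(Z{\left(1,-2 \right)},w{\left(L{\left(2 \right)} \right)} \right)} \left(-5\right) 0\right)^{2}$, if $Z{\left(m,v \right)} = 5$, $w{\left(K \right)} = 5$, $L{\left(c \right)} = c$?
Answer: $241081$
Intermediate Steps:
$r{\left(u,B \right)} = - \frac{4}{3} + \frac{4 u}{3}$ ($r{\left(u,B \right)} = \frac{4 u - 4}{3} = \frac{-4 + 4 u}{3} = - \frac{4}{3} + \frac{4 u}{3}$)
$\left(491 + r{\left(Z{\left(1,-2 \right)},w{\left(L{\left(2 \right)} \right)} \right)} \left(-5\right) 0\right)^{2} = \left(491 + \left(- \frac{4}{3} + \frac{4}{3} \cdot 5\right) \left(-5\right) 0\right)^{2} = \left(491 + \left(- \frac{4}{3} + \frac{20}{3}\right) \left(-5\right) 0\right)^{2} = \left(491 + \frac{16}{3} \left(-5\right) 0\right)^{2} = \left(491 - 0\right)^{2} = \left(491 + 0\right)^{2} = 491^{2} = 241081$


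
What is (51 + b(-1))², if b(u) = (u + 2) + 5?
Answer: 3249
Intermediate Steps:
b(u) = 7 + u (b(u) = (2 + u) + 5 = 7 + u)
(51 + b(-1))² = (51 + (7 - 1))² = (51 + 6)² = 57² = 3249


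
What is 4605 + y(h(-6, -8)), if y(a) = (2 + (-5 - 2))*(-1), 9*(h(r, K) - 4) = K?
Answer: 4610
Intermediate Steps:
h(r, K) = 4 + K/9
y(a) = 5 (y(a) = (2 - 7)*(-1) = -5*(-1) = 5)
4605 + y(h(-6, -8)) = 4605 + 5 = 4610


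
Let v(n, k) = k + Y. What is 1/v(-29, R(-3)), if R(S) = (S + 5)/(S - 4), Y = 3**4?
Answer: 7/565 ≈ 0.012389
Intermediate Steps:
Y = 81
R(S) = (5 + S)/(-4 + S)
v(n, k) = 81 + k (v(n, k) = k + 81 = 81 + k)
1/v(-29, R(-3)) = 1/(81 + (5 - 3)/(-4 - 3)) = 1/(81 + 2/(-7)) = 1/(81 - 1/7*2) = 1/(81 - 2/7) = 1/(565/7) = 7/565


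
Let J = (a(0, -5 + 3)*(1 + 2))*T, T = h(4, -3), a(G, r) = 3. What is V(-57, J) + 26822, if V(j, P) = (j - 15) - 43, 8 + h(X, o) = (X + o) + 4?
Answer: 26707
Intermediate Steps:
h(X, o) = -4 + X + o (h(X, o) = -8 + ((X + o) + 4) = -8 + (4 + X + o) = -4 + X + o)
T = -3 (T = -4 + 4 - 3 = -3)
J = -27 (J = (3*(1 + 2))*(-3) = (3*3)*(-3) = 9*(-3) = -27)
V(j, P) = -58 + j (V(j, P) = (-15 + j) - 43 = -58 + j)
V(-57, J) + 26822 = (-58 - 57) + 26822 = -115 + 26822 = 26707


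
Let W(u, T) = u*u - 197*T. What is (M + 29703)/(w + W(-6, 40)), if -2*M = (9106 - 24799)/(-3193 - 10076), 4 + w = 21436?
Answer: 262747507/120199448 ≈ 2.1859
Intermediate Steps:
W(u, T) = u**2 - 197*T
w = 21432 (w = -4 + 21436 = 21432)
M = -5231/8846 (M = -(9106 - 24799)/(2*(-3193 - 10076)) = -(-15693)/(2*(-13269)) = -(-15693)*(-1)/(2*13269) = -1/2*5231/4423 = -5231/8846 ≈ -0.59134)
(M + 29703)/(w + W(-6, 40)) = (-5231/8846 + 29703)/(21432 + ((-6)**2 - 197*40)) = 262747507/(8846*(21432 + (36 - 7880))) = 262747507/(8846*(21432 - 7844)) = (262747507/8846)/13588 = (262747507/8846)*(1/13588) = 262747507/120199448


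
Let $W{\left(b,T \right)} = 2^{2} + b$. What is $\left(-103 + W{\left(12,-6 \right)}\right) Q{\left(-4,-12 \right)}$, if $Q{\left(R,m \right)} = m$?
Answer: $1044$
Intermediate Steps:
$W{\left(b,T \right)} = 4 + b$
$\left(-103 + W{\left(12,-6 \right)}\right) Q{\left(-4,-12 \right)} = \left(-103 + \left(4 + 12\right)\right) \left(-12\right) = \left(-103 + 16\right) \left(-12\right) = \left(-87\right) \left(-12\right) = 1044$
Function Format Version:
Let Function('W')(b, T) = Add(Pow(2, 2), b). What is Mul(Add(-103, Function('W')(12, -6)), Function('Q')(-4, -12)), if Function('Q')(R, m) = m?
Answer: 1044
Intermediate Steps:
Function('W')(b, T) = Add(4, b)
Mul(Add(-103, Function('W')(12, -6)), Function('Q')(-4, -12)) = Mul(Add(-103, Add(4, 12)), -12) = Mul(Add(-103, 16), -12) = Mul(-87, -12) = 1044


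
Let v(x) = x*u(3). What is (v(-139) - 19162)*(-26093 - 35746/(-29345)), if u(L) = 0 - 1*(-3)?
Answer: 14990922514281/29345 ≈ 5.1085e+8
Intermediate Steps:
u(L) = 3 (u(L) = 0 + 3 = 3)
v(x) = 3*x (v(x) = x*3 = 3*x)
(v(-139) - 19162)*(-26093 - 35746/(-29345)) = (3*(-139) - 19162)*(-26093 - 35746/(-29345)) = (-417 - 19162)*(-26093 - 35746*(-1/29345)) = -19579*(-26093 + 35746/29345) = -19579*(-765663339/29345) = 14990922514281/29345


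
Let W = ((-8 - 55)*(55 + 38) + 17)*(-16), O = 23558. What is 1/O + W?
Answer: 2202013377/23558 ≈ 93472.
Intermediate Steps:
W = 93472 (W = (-63*93 + 17)*(-16) = (-5859 + 17)*(-16) = -5842*(-16) = 93472)
1/O + W = 1/23558 + 93472 = 2202013377/23558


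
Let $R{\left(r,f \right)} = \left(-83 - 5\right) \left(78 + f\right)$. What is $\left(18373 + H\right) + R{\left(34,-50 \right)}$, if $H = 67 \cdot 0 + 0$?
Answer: $15909$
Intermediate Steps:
$R{\left(r,f \right)} = -6864 - 88 f$ ($R{\left(r,f \right)} = - 88 \left(78 + f\right) = -6864 - 88 f$)
$H = 0$ ($H = 0 + 0 = 0$)
$\left(18373 + H\right) + R{\left(34,-50 \right)} = \left(18373 + 0\right) - 2464 = 18373 + \left(-6864 + 4400\right) = 18373 - 2464 = 15909$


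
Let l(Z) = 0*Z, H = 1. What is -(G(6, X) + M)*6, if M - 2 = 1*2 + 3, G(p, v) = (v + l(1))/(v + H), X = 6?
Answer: -330/7 ≈ -47.143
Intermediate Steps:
l(Z) = 0
G(p, v) = v/(1 + v) (G(p, v) = (v + 0)/(v + 1) = v/(1 + v))
M = 7 (M = 2 + (1*2 + 3) = 2 + (2 + 3) = 2 + 5 = 7)
-(G(6, X) + M)*6 = -(6/(1 + 6) + 7)*6 = -(6/7 + 7)*6 = -55*6/7 = -1*330/7 = -330/7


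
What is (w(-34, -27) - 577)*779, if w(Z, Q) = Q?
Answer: -470516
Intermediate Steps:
(w(-34, -27) - 577)*779 = (-27 - 577)*779 = -604*779 = -470516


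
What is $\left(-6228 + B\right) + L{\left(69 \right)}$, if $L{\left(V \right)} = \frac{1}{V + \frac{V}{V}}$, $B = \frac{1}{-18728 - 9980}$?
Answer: $- \frac{6257755521}{1004780} \approx -6228.0$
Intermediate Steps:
$B = - \frac{1}{28708}$ ($B = \frac{1}{-28708} = - \frac{1}{28708} \approx -3.4834 \cdot 10^{-5}$)
$L{\left(V \right)} = \frac{1}{1 + V}$ ($L{\left(V \right)} = \frac{1}{V + 1} = \frac{1}{1 + V}$)
$\left(-6228 + B\right) + L{\left(69 \right)} = \left(-6228 - \frac{1}{28708}\right) + \frac{1}{1 + 69} = - \frac{178793425}{28708} + \frac{1}{70} = - \frac{6257755521}{1004780}$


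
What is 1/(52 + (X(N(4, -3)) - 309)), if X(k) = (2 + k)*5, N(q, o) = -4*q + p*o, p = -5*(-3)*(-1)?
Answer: -1/102 ≈ -0.0098039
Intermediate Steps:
p = -15 (p = 15*(-1) = -15)
N(q, o) = -15*o - 4*q (N(q, o) = -4*q - 15*o = -15*o - 4*q)
X(k) = 10 + 5*k
1/(52 + (X(N(4, -3)) - 309)) = 1/(52 + ((10 + 5*(-15*(-3) - 4*4)) - 309)) = 1/(52 + ((10 + 5*(45 - 16)) - 309)) = 1/(52 + ((10 + 5*29) - 309)) = 1/(52 + ((10 + 145) - 309)) = 1/(52 + (155 - 309)) = 1/(52 - 154) = 1/(-102) = -1/102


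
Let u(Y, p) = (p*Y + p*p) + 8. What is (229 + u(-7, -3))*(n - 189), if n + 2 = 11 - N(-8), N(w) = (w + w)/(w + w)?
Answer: -48327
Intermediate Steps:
N(w) = 1 (N(w) = (2*w)/((2*w)) = (2*w)*(1/(2*w)) = 1)
u(Y, p) = 8 + p**2 + Y*p (u(Y, p) = (Y*p + p**2) + 8 = (p**2 + Y*p) + 8 = 8 + p**2 + Y*p)
n = 8 (n = -2 + (11 - 1*1) = -2 + (11 - 1) = -2 + 10 = 8)
(229 + u(-7, -3))*(n - 189) = (229 + (8 + (-3)**2 - 7*(-3)))*(8 - 189) = (229 + (8 + 9 + 21))*(-181) = (229 + 38)*(-181) = 267*(-181) = -48327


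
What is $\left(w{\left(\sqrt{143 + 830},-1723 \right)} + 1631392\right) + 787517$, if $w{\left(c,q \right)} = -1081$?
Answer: $2417828$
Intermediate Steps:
$\left(w{\left(\sqrt{143 + 830},-1723 \right)} + 1631392\right) + 787517 = \left(-1081 + 1631392\right) + 787517 = 1630311 + 787517 = 2417828$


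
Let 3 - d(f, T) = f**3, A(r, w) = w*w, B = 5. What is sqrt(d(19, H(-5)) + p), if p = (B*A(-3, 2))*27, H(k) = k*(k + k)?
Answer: 2*I*sqrt(1579) ≈ 79.473*I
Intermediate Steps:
H(k) = 2*k**2 (H(k) = k*(2*k) = 2*k**2)
A(r, w) = w**2
d(f, T) = 3 - f**3
p = 540 (p = (5*2**2)*27 = (5*4)*27 = 20*27 = 540)
sqrt(d(19, H(-5)) + p) = sqrt((3 - 1*19**3) + 540) = sqrt((3 - 1*6859) + 540) = sqrt((3 - 6859) + 540) = sqrt(-6856 + 540) = sqrt(-6316) = 2*I*sqrt(1579)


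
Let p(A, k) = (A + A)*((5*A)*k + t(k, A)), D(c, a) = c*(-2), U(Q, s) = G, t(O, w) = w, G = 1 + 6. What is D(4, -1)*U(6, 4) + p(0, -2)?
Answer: -56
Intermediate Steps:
G = 7
U(Q, s) = 7
D(c, a) = -2*c
p(A, k) = 2*A*(A + 5*A*k) (p(A, k) = (A + A)*((5*A)*k + A) = (2*A)*(5*A*k + A) = (2*A)*(A + 5*A*k) = 2*A*(A + 5*A*k))
D(4, -1)*U(6, 4) + p(0, -2) = -2*4*7 + 0**2*(2 + 10*(-2)) = -8*7 + 0*(2 - 20) = -56 + 0*(-18) = -56 + 0 = -56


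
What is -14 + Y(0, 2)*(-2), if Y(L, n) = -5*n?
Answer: 6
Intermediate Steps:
-14 + Y(0, 2)*(-2) = -14 - 5*2*(-2) = -14 - 10*(-2) = -14 + 20 = 6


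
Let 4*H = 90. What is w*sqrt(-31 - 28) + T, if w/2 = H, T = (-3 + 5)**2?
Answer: 4 + 45*I*sqrt(59) ≈ 4.0 + 345.65*I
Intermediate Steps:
T = 4 (T = 2**2 = 4)
H = 45/2 (H = (1/4)*90 = 45/2 ≈ 22.500)
w = 45 (w = 2*(45/2) = 45)
w*sqrt(-31 - 28) + T = 45*sqrt(-31 - 28) + 4 = 45*sqrt(-59) + 4 = 45*(I*sqrt(59)) + 4 = 45*I*sqrt(59) + 4 = 4 + 45*I*sqrt(59)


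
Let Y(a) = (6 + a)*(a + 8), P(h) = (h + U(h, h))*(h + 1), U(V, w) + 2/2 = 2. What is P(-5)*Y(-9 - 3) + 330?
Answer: 714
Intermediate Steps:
U(V, w) = 1 (U(V, w) = -1 + 2 = 1)
P(h) = (1 + h)**2 (P(h) = (h + 1)*(h + 1) = (1 + h)*(1 + h) = (1 + h)**2)
Y(a) = (6 + a)*(8 + a)
P(-5)*Y(-9 - 3) + 330 = (1 + (-5)**2 + 2*(-5))*(48 + (-9 - 3)**2 + 14*(-9 - 3)) + 330 = (1 + 25 - 10)*(48 + (-12)**2 + 14*(-12)) + 330 = 16*(48 + 144 - 168) + 330 = 16*24 + 330 = 384 + 330 = 714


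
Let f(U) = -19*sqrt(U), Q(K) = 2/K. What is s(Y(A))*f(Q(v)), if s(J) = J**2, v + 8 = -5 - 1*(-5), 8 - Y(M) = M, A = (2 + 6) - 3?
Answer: -171*I/2 ≈ -85.5*I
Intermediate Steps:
A = 5 (A = 8 - 3 = 5)
Y(M) = 8 - M
v = -8 (v = -8 + (-5 - 1*(-5)) = -8 + (-5 + 5) = -8 + 0 = -8)
s(Y(A))*f(Q(v)) = (8 - 1*5)**2*(-19*sqrt(2)*(I*sqrt(2)/4)) = (8 - 5)**2*(-19*I/2) = 3**2*(-19*I/2) = 9*(-19*I/2) = -171*I/2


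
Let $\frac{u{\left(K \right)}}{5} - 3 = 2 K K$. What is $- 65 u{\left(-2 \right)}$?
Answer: $-3575$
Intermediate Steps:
$u{\left(K \right)} = 15 + 10 K^{2}$ ($u{\left(K \right)} = 15 + 5 \cdot 2 K K = 15 + 5 \cdot 2 K^{2} = 15 + 10 K^{2}$)
$- 65 u{\left(-2 \right)} = - 65 \left(15 + 10 \left(-2\right)^{2}\right) = - 65 \left(15 + 10 \cdot 4\right) = - 65 \left(15 + 40\right) = \left(-65\right) 55 = -3575$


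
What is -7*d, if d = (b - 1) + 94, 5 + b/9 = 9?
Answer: -903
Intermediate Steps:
b = 36 (b = -45 + 9*9 = -45 + 81 = 36)
d = 129 (d = (36 - 1) + 94 = 35 + 94 = 129)
-7*d = -7*129 = -903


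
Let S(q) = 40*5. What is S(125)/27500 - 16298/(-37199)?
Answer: 4556348/10229725 ≈ 0.44540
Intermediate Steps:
S(q) = 200
S(125)/27500 - 16298/(-37199) = 200/27500 - 16298/(-37199) = 200*(1/27500) - 16298*(-1/37199) = 2/275 + 16298/37199 = 4556348/10229725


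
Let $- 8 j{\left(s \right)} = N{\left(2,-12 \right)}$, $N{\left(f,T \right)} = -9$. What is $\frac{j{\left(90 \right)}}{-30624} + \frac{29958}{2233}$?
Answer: $\frac{7669227}{571648} \approx 13.416$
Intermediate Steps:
$j{\left(s \right)} = \frac{9}{8}$ ($j{\left(s \right)} = \left(- \frac{1}{8}\right) \left(-9\right) = \frac{9}{8}$)
$\frac{j{\left(90 \right)}}{-30624} + \frac{29958}{2233} = \frac{9}{8 \left(-30624\right)} + \frac{29958}{2233} = \frac{9}{8} \left(- \frac{1}{30624}\right) + 29958 \cdot \frac{1}{2233} = - \frac{3}{81664} + \frac{29958}{2233} = \frac{7669227}{571648}$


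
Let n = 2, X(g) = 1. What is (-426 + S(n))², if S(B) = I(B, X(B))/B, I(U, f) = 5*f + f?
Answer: 178929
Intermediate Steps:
I(U, f) = 6*f
S(B) = 6/B (S(B) = (6*1)/B = 6/B)
(-426 + S(n))² = (-426 + 6/2)² = (-426 + 6*(½))² = (-426 + 3)² = (-423)² = 178929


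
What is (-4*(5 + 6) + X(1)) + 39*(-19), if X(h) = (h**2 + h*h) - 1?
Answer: -784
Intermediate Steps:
X(h) = -1 + 2*h**2 (X(h) = (h**2 + h**2) - 1 = 2*h**2 - 1 = -1 + 2*h**2)
(-4*(5 + 6) + X(1)) + 39*(-19) = (-4*(5 + 6) + (-1 + 2*1**2)) + 39*(-19) = (-4*11 + (-1 + 2*1)) - 741 = (-44 + (-1 + 2)) - 741 = (-44 + 1) - 741 = -43 - 741 = -784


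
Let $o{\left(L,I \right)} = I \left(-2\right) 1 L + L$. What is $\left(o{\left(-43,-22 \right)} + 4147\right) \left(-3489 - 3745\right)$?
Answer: $-16001608$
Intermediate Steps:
$o{\left(L,I \right)} = L - 2 I L$ ($o{\left(L,I \right)} = - 2 I 1 L + L = - 2 I L + L = L - 2 I L$)
$\left(o{\left(-43,-22 \right)} + 4147\right) \left(-3489 - 3745\right) = \left(- 43 \left(1 - -44\right) + 4147\right) \left(-3489 - 3745\right) = \left(- 43 \left(1 + 44\right) + 4147\right) \left(-7234\right) = \left(\left(-43\right) 45 + 4147\right) \left(-7234\right) = \left(-1935 + 4147\right) \left(-7234\right) = 2212 \left(-7234\right) = -16001608$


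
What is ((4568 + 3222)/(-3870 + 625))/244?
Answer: -779/79178 ≈ -0.0098386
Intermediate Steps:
((4568 + 3222)/(-3870 + 625))/244 = (7790/(-3245))*(1/244) = (7790*(-1/3245))*(1/244) = -1558/649*1/244 = -779/79178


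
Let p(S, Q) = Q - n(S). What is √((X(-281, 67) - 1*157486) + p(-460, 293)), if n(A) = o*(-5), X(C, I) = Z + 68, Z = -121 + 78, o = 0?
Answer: 4*I*√9823 ≈ 396.44*I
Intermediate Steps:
Z = -43
X(C, I) = 25 (X(C, I) = -43 + 68 = 25)
n(A) = 0 (n(A) = 0*(-5) = 0)
p(S, Q) = Q (p(S, Q) = Q - 1*0 = Q + 0 = Q)
√((X(-281, 67) - 1*157486) + p(-460, 293)) = √((25 - 1*157486) + 293) = √((25 - 157486) + 293) = √(-157461 + 293) = √(-157168) = 4*I*√9823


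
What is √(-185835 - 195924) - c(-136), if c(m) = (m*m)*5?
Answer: -92480 + 49*I*√159 ≈ -92480.0 + 617.87*I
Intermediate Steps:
c(m) = 5*m² (c(m) = m²*5 = 5*m²)
√(-185835 - 195924) - c(-136) = √(-185835 - 195924) - 5*(-136)² = √(-381759) - 5*18496 = 49*I*√159 - 1*92480 = 49*I*√159 - 92480 = -92480 + 49*I*√159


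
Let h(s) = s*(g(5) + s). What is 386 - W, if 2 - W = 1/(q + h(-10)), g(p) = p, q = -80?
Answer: 11519/30 ≈ 383.97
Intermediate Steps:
h(s) = s*(5 + s)
W = 61/30 (W = 2 - 1/(-80 - 10*(5 - 10)) = 2 - 1/(-80 - 10*(-5)) = 2 - 1/(-80 + 50) = 2 - 1/(-30) = 2 - 1*(-1/30) = 2 + 1/30 = 61/30 ≈ 2.0333)
386 - W = 386 - 1*61/30 = 386 - 61/30 = 11519/30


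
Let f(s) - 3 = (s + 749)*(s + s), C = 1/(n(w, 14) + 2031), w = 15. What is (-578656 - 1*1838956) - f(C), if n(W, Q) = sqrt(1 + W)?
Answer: -10011890726807/4141225 ≈ -2.4176e+6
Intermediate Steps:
C = 1/2035 (C = 1/(sqrt(1 + 15) + 2031) = 1/(sqrt(16) + 2031) = 1/(4 + 2031) = 1/2035 ≈ 0.00049140)
f(s) = 3 + 2*s*(749 + s) (f(s) = 3 + (s + 749)*(s + s) = 3 + (749 + s)*(2*s) = 3 + 2*s*(749 + s))
(-578656 - 1*1838956) - f(C) = (-578656 - 1*1838956) - (3 + 2*(1/2035)**2 + 1498*(1/2035)) = (-578656 - 1838956) - (3 + 2*(1/4141225) + 1498/2035) = -2417612 - (3 + 2/4141225 + 1498/2035) = -2417612 - 1*15472107/4141225 = -2417612 - 15472107/4141225 = -10011890726807/4141225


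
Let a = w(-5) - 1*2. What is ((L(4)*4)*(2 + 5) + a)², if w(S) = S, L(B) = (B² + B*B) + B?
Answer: 1002001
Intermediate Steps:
L(B) = B + 2*B² (L(B) = (B² + B²) + B = 2*B² + B = B + 2*B²)
a = -7 (a = -5 - 1*2 = -5 - 2 = -7)
((L(4)*4)*(2 + 5) + a)² = (((4*(1 + 2*4))*4)*(2 + 5) - 7)² = (((4*(1 + 8))*4)*7 - 7)² = (((4*9)*4)*7 - 7)² = ((36*4)*7 - 7)² = (144*7 - 7)² = (1008 - 7)² = 1001² = 1002001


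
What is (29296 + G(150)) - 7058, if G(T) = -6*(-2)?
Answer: 22250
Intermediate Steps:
G(T) = 12
(29296 + G(150)) - 7058 = (29296 + 12) - 7058 = 29308 - 7058 = 22250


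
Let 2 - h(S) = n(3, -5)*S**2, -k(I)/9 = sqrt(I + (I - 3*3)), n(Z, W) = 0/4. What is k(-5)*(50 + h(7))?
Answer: -468*I*sqrt(19) ≈ -2040.0*I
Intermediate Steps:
n(Z, W) = 0 (n(Z, W) = 0*(1/4) = 0)
k(I) = -9*sqrt(-9 + 2*I) (k(I) = -9*sqrt(I + (I - 3*3)) = -9*sqrt(I + (I - 9)) = -9*sqrt(I + (-9 + I)) = -9*sqrt(-9 + 2*I))
h(S) = 2 (h(S) = 2 - 0*S**2 = 2 - 1*0 = 2 + 0 = 2)
k(-5)*(50 + h(7)) = (-9*sqrt(-9 + 2*(-5)))*(50 + 2) = -9*sqrt(-9 - 10)*52 = -9*I*sqrt(19)*52 = -468*I*sqrt(19)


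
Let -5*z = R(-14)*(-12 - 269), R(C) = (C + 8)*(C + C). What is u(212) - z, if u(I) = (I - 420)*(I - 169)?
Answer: -91928/5 ≈ -18386.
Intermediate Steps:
u(I) = (-420 + I)*(-169 + I)
R(C) = 2*C*(8 + C) (R(C) = (8 + C)*(2*C) = 2*C*(8 + C))
z = 47208/5 (z = -2*(-14)*(8 - 14)*(-12 - 269)/5 = -2*(-14)*(-6)*(-281)/5 = -168*(-281)/5 = -1/5*(-47208) = 47208/5 ≈ 9441.6)
u(212) - z = (70980 + 212**2 - 589*212) - 1*47208/5 = (70980 + 44944 - 124868) - 47208/5 = -8944 - 47208/5 = -91928/5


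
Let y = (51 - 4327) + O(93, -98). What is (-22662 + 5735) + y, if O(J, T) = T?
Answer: -21301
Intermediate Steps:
y = -4374 (y = (51 - 4327) - 98 = -4276 - 98 = -4374)
(-22662 + 5735) + y = (-22662 + 5735) - 4374 = -16927 - 4374 = -21301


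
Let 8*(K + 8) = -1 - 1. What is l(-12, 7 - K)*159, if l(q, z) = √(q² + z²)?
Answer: 795*√241/4 ≈ 3085.4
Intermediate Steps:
K = -33/4 (K = -8 + (-1 - 1)/8 = -8 + (⅛)*(-2) = -8 - ¼ = -33/4 ≈ -8.2500)
l(-12, 7 - K)*159 = √((-12)² + (7 - 1*(-33/4))²)*159 = √(144 + (7 + 33/4)²)*159 = √(144 + (61/4)²)*159 = √(144 + 3721/16)*159 = √(6025/16)*159 = (5*√241/4)*159 = 795*√241/4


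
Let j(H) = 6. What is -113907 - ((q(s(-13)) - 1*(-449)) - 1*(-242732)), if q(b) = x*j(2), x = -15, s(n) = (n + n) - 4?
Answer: -356998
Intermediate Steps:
s(n) = -4 + 2*n (s(n) = 2*n - 4 = -4 + 2*n)
q(b) = -90 (q(b) = -15*6 = -90)
-113907 - ((q(s(-13)) - 1*(-449)) - 1*(-242732)) = -113907 - ((-90 - 1*(-449)) - 1*(-242732)) = -113907 - ((-90 + 449) + 242732) = -113907 - (359 + 242732) = -113907 - 1*243091 = -113907 - 243091 = -356998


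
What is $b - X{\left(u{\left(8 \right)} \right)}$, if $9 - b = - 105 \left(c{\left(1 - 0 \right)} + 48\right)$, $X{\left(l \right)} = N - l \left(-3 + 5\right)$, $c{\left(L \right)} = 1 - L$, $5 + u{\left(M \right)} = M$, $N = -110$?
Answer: $5165$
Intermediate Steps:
$u{\left(M \right)} = -5 + M$
$X{\left(l \right)} = -110 - 2 l$ ($X{\left(l \right)} = -110 - l \left(-3 + 5\right) = -110 - l 2 = -110 - 2 l$)
$b = 5049$ ($b = 9 - - 105 \left(\left(1 - \left(1 - 0\right)\right) + 48\right) = 9 - - 105 \left(\left(1 - \left(1 + 0\right)\right) + 48\right) = 9 - - 105 \left(\left(1 - 1\right) + 48\right) = 9 - - 105 \left(0 + 48\right) = 9 - \left(-105\right) 48 = 9 - -5040 = 9 + 5040 = 5049$)
$b - X{\left(u{\left(8 \right)} \right)} = 5049 - \left(-110 - 2 \left(-5 + 8\right)\right) = 5049 - \left(-110 - 6\right) = 5049 - -116 = 5049 + 116 = 5165$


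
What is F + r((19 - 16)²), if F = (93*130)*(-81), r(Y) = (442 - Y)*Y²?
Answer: -944217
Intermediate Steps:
r(Y) = Y²*(442 - Y)
F = -979290 (F = 12090*(-81) = -979290)
F + r((19 - 16)²) = -979290 + ((19 - 16)²)²*(442 - (19 - 16)²) = -979290 + (3²)²*(442 - 1*3²) = -979290 + 9²*(442 - 1*9) = -979290 + 81*(442 - 9) = -979290 + 81*433 = -979290 + 35073 = -944217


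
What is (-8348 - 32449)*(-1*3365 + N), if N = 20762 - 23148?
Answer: 234623547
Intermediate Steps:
N = -2386
(-8348 - 32449)*(-1*3365 + N) = (-8348 - 32449)*(-1*3365 - 2386) = -40797*(-3365 - 2386) = -40797*(-5751) = 234623547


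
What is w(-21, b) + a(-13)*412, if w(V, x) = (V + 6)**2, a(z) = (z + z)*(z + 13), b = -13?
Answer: 225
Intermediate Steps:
a(z) = 2*z*(13 + z) (a(z) = (2*z)*(13 + z) = 2*z*(13 + z))
w(V, x) = (6 + V)**2
w(-21, b) + a(-13)*412 = (6 - 21)**2 + (2*(-13)*(13 - 13))*412 = (-15)**2 + (2*(-13)*0)*412 = 225 + 0*412 = 225 + 0 = 225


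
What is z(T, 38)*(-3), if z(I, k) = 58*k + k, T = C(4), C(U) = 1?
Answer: -6726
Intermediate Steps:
T = 1
z(I, k) = 59*k
z(T, 38)*(-3) = (59*38)*(-3) = 2242*(-3) = -6726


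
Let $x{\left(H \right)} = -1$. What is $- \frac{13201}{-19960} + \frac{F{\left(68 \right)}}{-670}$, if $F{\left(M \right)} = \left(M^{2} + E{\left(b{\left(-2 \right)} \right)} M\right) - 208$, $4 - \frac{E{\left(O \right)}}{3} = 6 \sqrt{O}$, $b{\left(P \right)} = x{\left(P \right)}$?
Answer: $- \frac{1911721}{267464} + \frac{612 i}{335} \approx -7.1476 + 1.8269 i$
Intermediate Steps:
$b{\left(P \right)} = -1$
$E{\left(O \right)} = 12 - 18 \sqrt{O}$ ($E{\left(O \right)} = 12 - 3 \cdot 6 \sqrt{O} = 12 - 18 \sqrt{O}$)
$F{\left(M \right)} = -208 + M^{2} + M \left(12 - 18 i\right)$ ($F{\left(M \right)} = \left(M^{2} + \left(12 - 18 \sqrt{-1}\right) M\right) - 208 = \left(M^{2} + \left(12 - 18 i\right) M\right) - 208 = \left(M^{2} + M \left(12 - 18 i\right)\right) - 208 = -208 + M^{2} + M \left(12 - 18 i\right)$)
$- \frac{13201}{-19960} + \frac{F{\left(68 \right)}}{-670} = - \frac{13201}{-19960} + \frac{-208 + 68^{2} + 68 \left(12 - 18 i\right)}{-670} = \left(-13201\right) \left(- \frac{1}{19960}\right) + \left(-208 + 4624 + \left(816 - 1224 i\right)\right) \left(- \frac{1}{670}\right) = \frac{13201}{19960} + \left(5232 - 1224 i\right) \left(- \frac{1}{670}\right) = \frac{13201}{19960} - \left(\frac{2616}{335} - \frac{612 i}{335}\right) = - \frac{1911721}{267464} + \frac{612 i}{335}$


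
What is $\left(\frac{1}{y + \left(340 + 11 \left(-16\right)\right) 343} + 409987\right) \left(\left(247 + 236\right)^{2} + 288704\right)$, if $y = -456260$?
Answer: $\frac{85605849718630735}{400008} \approx 2.1401 \cdot 10^{11}$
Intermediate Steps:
$\left(\frac{1}{y + \left(340 + 11 \left(-16\right)\right) 343} + 409987\right) \left(\left(247 + 236\right)^{2} + 288704\right) = \left(\frac{1}{-456260 + \left(340 + 11 \left(-16\right)\right) 343} + 409987\right) \left(\left(247 + 236\right)^{2} + 288704\right) = \left(\frac{1}{-456260 + \left(340 - 176\right) 343} + 409987\right) \left(483^{2} + 288704\right) = \left(\frac{1}{-456260 + 164 \cdot 343} + 409987\right) \left(233289 + 288704\right) = \left(\frac{1}{-456260 + 56252} + 409987\right) 521993 = \left(\frac{1}{-400008} + 409987\right) 521993 = \left(- \frac{1}{400008} + 409987\right) 521993 = \frac{163998079895}{400008} \cdot 521993 = \frac{85605849718630735}{400008}$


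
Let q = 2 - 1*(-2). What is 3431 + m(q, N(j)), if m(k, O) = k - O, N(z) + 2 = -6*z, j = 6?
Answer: 3473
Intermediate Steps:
N(z) = -2 - 6*z
q = 4 (q = 2 + 2 = 4)
3431 + m(q, N(j)) = 3431 + (4 - (-2 - 6*6)) = 3431 + (4 - (-2 - 36)) = 3431 + (4 - 1*(-38)) = 3431 + (4 + 38) = 3431 + 42 = 3473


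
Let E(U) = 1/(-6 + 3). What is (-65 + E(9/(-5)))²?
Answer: 38416/9 ≈ 4268.4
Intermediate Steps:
E(U) = -⅓ (E(U) = 1/(-3) = -⅓)
(-65 + E(9/(-5)))² = (-65 - ⅓)² = (-196/3)² = 38416/9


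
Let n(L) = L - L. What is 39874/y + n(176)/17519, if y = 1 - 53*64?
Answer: -39874/3391 ≈ -11.759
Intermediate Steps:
n(L) = 0
y = -3391 (y = 1 - 3392 = -3391)
39874/y + n(176)/17519 = 39874/(-3391) + 0/17519 = 39874*(-1/3391) + 0*(1/17519) = -39874/3391 + 0 = -39874/3391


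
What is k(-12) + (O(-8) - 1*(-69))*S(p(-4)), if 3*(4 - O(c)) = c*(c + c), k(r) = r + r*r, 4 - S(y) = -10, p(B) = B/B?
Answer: 1670/3 ≈ 556.67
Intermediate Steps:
p(B) = 1
S(y) = 14 (S(y) = 4 - 1*(-10) = 4 + 10 = 14)
k(r) = r + r²
O(c) = 4 - 2*c²/3 (O(c) = 4 - c*(c + c)/3 = 4 - c*2*c/3 = 4 - 2*c²/3)
k(-12) + (O(-8) - 1*(-69))*S(p(-4)) = -12*(1 - 12) + ((4 - ⅔*(-8)²) - 1*(-69))*14 = -12*(-11) + ((4 - ⅔*64) + 69)*14 = 132 + ((4 - 128/3) + 69)*14 = 132 + (-116/3 + 69)*14 = 132 + (91/3)*14 = 132 + 1274/3 = 1670/3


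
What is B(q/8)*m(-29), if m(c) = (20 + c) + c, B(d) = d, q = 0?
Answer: 0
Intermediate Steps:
m(c) = 20 + 2*c
B(q/8)*m(-29) = (0/8)*(20 + 2*(-29)) = (0*(⅛))*(20 - 58) = 0*(-38) = 0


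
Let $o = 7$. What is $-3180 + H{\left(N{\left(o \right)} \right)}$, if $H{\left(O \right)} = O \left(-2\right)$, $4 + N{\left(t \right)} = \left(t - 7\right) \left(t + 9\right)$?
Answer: $-3172$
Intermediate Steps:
$N{\left(t \right)} = -4 + \left(-7 + t\right) \left(9 + t\right)$ ($N{\left(t \right)} = -4 + \left(t - 7\right) \left(t + 9\right) = -4 + \left(-7 + t\right) \left(9 + t\right)$)
$H{\left(O \right)} = - 2 O$
$-3180 + H{\left(N{\left(o \right)} \right)} = -3180 - 2 \left(-67 + 7^{2} + 2 \cdot 7\right) = -3180 - 2 \left(-67 + 49 + 14\right) = -3180 - -8 = -3180 + 8 = -3172$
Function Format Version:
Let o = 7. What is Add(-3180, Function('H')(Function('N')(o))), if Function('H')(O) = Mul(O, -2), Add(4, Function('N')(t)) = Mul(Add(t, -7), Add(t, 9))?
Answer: -3172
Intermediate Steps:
Function('N')(t) = Add(-4, Mul(Add(-7, t), Add(9, t))) (Function('N')(t) = Add(-4, Mul(Add(t, -7), Add(t, 9))) = Add(-4, Mul(Add(-7, t), Add(9, t))))
Function('H')(O) = Mul(-2, O)
Add(-3180, Function('H')(Function('N')(o))) = Add(-3180, Mul(-2, Add(-67, Pow(7, 2), Mul(2, 7)))) = Add(-3180, Mul(-2, Add(-67, 49, 14))) = Add(-3180, Mul(-2, -4)) = Add(-3180, 8) = -3172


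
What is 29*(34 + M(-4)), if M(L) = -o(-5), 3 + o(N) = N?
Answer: 1218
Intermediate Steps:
o(N) = -3 + N
M(L) = 8 (M(L) = -(-3 - 5) = -1*(-8) = 8)
29*(34 + M(-4)) = 29*(34 + 8) = 29*42 = 1218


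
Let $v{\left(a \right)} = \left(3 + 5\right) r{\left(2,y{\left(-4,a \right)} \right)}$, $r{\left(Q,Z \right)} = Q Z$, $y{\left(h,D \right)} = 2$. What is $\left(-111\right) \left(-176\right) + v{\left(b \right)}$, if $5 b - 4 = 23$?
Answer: $19568$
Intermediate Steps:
$b = \frac{27}{5}$ ($b = \frac{4}{5} + \frac{1}{5} \cdot 23 = \frac{4}{5} + \frac{23}{5} = \frac{27}{5} \approx 5.4$)
$v{\left(a \right)} = 32$ ($v{\left(a \right)} = \left(3 + 5\right) 2 \cdot 2 = 8 \cdot 4 = 32$)
$\left(-111\right) \left(-176\right) + v{\left(b \right)} = \left(-111\right) \left(-176\right) + 32 = 19536 + 32 = 19568$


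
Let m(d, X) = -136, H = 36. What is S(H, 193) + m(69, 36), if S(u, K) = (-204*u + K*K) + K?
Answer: 29962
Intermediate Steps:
S(u, K) = K + K² - 204*u (S(u, K) = (-204*u + K²) + K = (K² - 204*u) + K = K + K² - 204*u)
S(H, 193) + m(69, 36) = (193 + 193² - 204*36) - 136 = (193 + 37249 - 7344) - 136 = 30098 - 136 = 29962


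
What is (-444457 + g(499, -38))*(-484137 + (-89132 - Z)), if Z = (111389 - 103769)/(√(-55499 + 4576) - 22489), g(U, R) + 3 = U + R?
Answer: 32185793166865398086/126451511 - 845818095*I*√50923/126451511 ≈ 2.5453e+11 - 1509.4*I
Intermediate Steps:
g(U, R) = -3 + R + U (g(U, R) = -3 + (U + R) = -3 + (R + U) = -3 + R + U)
Z = 7620/(-22489 + I*√50923) (Z = 7620/(√(-50923) - 22489) = 7620/(I*√50923 - 22489) = 7620/(-22489 + I*√50923) ≈ -0.3388 - 0.0033996*I)
(-444457 + g(499, -38))*(-484137 + (-89132 - Z)) = (-444457 + (-3 - 38 + 499))*(-484137 + (-89132 - (-42841545/126451511 - 1905*I*√50923/126451511))) = (-444457 + 458)*(-484137 + (-89132 + (42841545/126451511 + 1905*I*√50923/126451511))) = -443999*(-484137 + (-11270833236907/126451511 + 1905*I*√50923/126451511)) = -443999*(-72490688417914/126451511 + 1905*I*√50923/126451511) = 32185793166865398086/126451511 - 845818095*I*√50923/126451511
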